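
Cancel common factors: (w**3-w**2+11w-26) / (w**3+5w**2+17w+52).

(w-2)/(w+4)

Apply the Euclidean algorithm:
  w**3-w**2+11w-26 = (w**3+5w**2+17w+52) + (-6w**2-6w-78)
  w**3+5w**2+17w+52 = (-(1/6)w-2/3)(-6w**2-6w-78) + (0)
Last nonzero remainder: -6w**2-6w-78. Dividing through by -6 gives the monic gcd w**2+w+13.
Cancel w**2+w+13 from numerator and denominator to get the reduced form.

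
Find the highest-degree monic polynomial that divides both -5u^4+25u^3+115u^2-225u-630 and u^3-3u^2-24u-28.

u^2-5u-14

Euclidean algorithm in ℚ[u]:
  -5u^4+25u^3+115u^2-225u-630 = (-5u+10)(u^3-3u^2-24u-28) + (25u^2-125u-350)
  u^3-3u^2-24u-28 = ((1/25)u+2/25)(25u^2-125u-350) + (0)
Last nonzero remainder: 25u^2-125u-350. Dividing through by 25 gives the monic gcd u^2-5u-14.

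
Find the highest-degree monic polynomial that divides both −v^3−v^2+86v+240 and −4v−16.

Apply the Euclidean algorithm:
  −v^3−v^2+86v+240 = ((1/4)v^2−(3/4)v−37/2)(−4v−16) + (−56)
  −4v−16 = ((1/14)v+2/7)(−56) + (0)
The last nonzero remainder is the constant −56, so the polynomials are coprime and gcd = 1.

1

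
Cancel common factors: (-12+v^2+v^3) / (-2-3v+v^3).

(6+3v+v^2)/(1+2v+v^2)

Repeated division with remainder:
  v^3+v^2-12 = (v^3-3v-2) + (v^2+3v-10)
  v^3-3v-2 = (v-3)(v^2+3v-10) + (16v-32)
  v^2+3v-10 = ((1/16)v+5/16)(16v-32) + (0)
Last nonzero remainder: 16v-32. Dividing through by 16 gives the monic gcd v-2.
Cancel v-2 from numerator and denominator to get the reduced form.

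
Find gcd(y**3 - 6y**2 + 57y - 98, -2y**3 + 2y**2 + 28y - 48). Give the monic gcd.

Apply the Euclidean algorithm:
  y**3 - 6y**2 + 57y - 98 = (-1/2)(-2y**3 + 2y**2 + 28y - 48) + (-5y**2 + 71y - 122)
  -2y**3 + 2y**2 + 28y - 48 = ((2/5)y + 132/25)(-5y**2 + 71y - 122) + (-(7452/25)y + 14904/25)
  -5y**2 + 71y - 122 = ((125/7452)y - 1525/7452)(-(7452/25)y + 14904/25) + (0)
Last nonzero remainder: -(7452/25)y + 14904/25. Dividing through by -7452/25 gives the monic gcd y - 2.

y - 2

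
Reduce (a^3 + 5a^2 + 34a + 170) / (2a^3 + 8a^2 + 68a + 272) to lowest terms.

Apply the Euclidean algorithm:
  a^3 + 5a^2 + 34a + 170 = (1/2)(2a^3 + 8a^2 + 68a + 272) + (a^2 + 34)
  2a^3 + 8a^2 + 68a + 272 = (2a + 8)(a^2 + 34) + (0)
The last nonzero remainder a^2 + 34 is already monic.
Cancel a^2 + 34 from numerator and denominator to get the reduced form.

(a + 5)/(2a + 8)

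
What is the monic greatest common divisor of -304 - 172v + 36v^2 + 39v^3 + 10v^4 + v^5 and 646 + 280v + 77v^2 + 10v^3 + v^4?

19 + 6v + v^2

Apply the Euclidean algorithm:
  v^5 + 10v^4 + 39v^3 + 36v^2 - 172v - 304 = (v)(v^4 + 10v^3 + 77v^2 + 280v + 646) + (-38v^3 - 244v^2 - 818v - 304)
  v^4 + 10v^3 + 77v^2 + 280v + 646 = (-(1/38)v - 34/361)(-38v^3 - 244v^2 - 818v - 304) + ((11730/361)v^2 + (70380/361)v + 11730/19)
  -38v^3 - 244v^2 - 818v - 304 = (-(6859/5865)v - 2888/5865)((11730/361)v^2 + (70380/361)v + 11730/19) + (0)
Last nonzero remainder: (11730/361)v^2 + (70380/361)v + 11730/19. Dividing through by 11730/361 gives the monic gcd v^2 + 6v + 19.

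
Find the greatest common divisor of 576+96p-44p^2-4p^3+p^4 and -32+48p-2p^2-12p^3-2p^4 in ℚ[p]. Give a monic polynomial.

16+8p+p^2

Repeated division with remainder:
  p^4-4p^3-44p^2+96p+576 = (-1/2)(-2p^4-12p^3-2p^2+48p-32) + (-10p^3-45p^2+120p+560)
  -2p^4-12p^3-2p^2+48p-32 = ((1/5)p+3/10)(-10p^3-45p^2+120p+560) + (-(25/2)p^2-100p-200)
  -10p^3-45p^2+120p+560 = ((4/5)p-14/5)(-(25/2)p^2-100p-200) + (0)
Last nonzero remainder: -(25/2)p^2-100p-200. Dividing through by -25/2 gives the monic gcd p^2+8p+16.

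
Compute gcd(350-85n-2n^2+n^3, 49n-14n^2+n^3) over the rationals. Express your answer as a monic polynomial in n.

Repeated division with remainder:
  n^3-2n^2-85n+350 = (n^3-14n^2+49n) + (12n^2-134n+350)
  n^3-14n^2+49n = ((1/12)n-17/72)(12n^2-134n+350) + (-(425/36)n+2975/36)
  12n^2-134n+350 = (-(432/425)n+72/17)(-(425/36)n+2975/36) + (0)
Last nonzero remainder: -(425/36)n+2975/36. Dividing through by -425/36 gives the monic gcd n-7.

-7+n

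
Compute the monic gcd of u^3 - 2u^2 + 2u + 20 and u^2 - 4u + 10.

u^2 - 4u + 10

Euclidean algorithm in ℚ[u]:
  u^3 - 2u^2 + 2u + 20 = (u + 2)(u^2 - 4u + 10) + (0)
The last nonzero remainder u^2 - 4u + 10 is already monic.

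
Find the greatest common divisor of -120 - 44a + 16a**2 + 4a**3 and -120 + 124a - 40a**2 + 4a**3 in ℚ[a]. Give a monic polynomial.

By polynomial division,
  4a**3 + 16a**2 - 44a - 120 = (4a**3 - 40a**2 + 124a - 120) + (56a**2 - 168a)
  4a**3 - 40a**2 + 124a - 120 = ((1/14)a - 1/2)(56a**2 - 168a) + (40a - 120)
  56a**2 - 168a = ((7/5)a)(40a - 120) + (0)
Last nonzero remainder: 40a - 120. Dividing through by 40 gives the monic gcd a - 3.

-3 + a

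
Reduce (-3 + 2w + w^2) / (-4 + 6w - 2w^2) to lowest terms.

(-3 - w)/(-4 + 2w)

By polynomial division,
  w^2 + 2w - 3 = (-1/2)(-2w^2 + 6w - 4) + (5w - 5)
  -2w^2 + 6w - 4 = (-(2/5)w + 4/5)(5w - 5) + (0)
Last nonzero remainder: 5w - 5. Dividing through by 5 gives the monic gcd w - 1.
Cancel w - 1 from numerator and denominator to get the reduced form.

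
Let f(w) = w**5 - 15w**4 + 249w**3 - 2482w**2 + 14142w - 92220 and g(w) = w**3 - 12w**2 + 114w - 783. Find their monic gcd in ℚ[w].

w**2 - 3w + 87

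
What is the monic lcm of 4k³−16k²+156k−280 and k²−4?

Euclidean algorithm in ℚ[k]:
  4k³−16k²+156k−280 = (4k−16)(k²−4) + (172k−344)
  k²−4 = ((1/172)k+1/86)(172k−344) + (0)
Last nonzero remainder: 172k−344. Dividing through by 172 gives the monic gcd k−2.
Then lcm(f, g) = f·g / gcd(f, g); expanding and making the result monic gives the answer.

k⁴−2k³+31k²+8k−140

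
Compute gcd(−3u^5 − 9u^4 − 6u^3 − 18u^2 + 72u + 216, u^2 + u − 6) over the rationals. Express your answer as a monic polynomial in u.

Repeated division with remainder:
  −3u^5 − 9u^4 − 6u^3 − 18u^2 + 72u + 216 = (−3u^3 − 6u^2 − 18u − 36)(u^2 + u − 6) + (0)
The last nonzero remainder u^2 + u − 6 is already monic.

u^2 + u − 6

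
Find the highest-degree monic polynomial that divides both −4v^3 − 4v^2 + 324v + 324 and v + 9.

v + 9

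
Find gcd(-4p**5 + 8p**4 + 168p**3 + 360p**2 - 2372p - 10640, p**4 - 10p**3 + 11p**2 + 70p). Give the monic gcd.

p**2 - 12p + 35

By polynomial division,
  -4p**5 + 8p**4 + 168p**3 + 360p**2 - 2372p - 10640 = (-4p - 32)(p**4 - 10p**3 + 11p**2 + 70p) + (-108p**3 + 992p**2 - 132p - 10640)
  p**4 - 10p**3 + 11p**2 + 70p = (-(1/108)p + 11/1458)(-108p**3 + 992p**2 - 132p - 10640) + ((1672/729)p**2 - (6688/243)p + 58520/729)
  -108p**3 + 992p**2 - 132p - 10640 = (-(19683/418)p - 1458/11)((1672/729)p**2 - (6688/243)p + 58520/729) + (0)
Last nonzero remainder: (1672/729)p**2 - (6688/243)p + 58520/729. Dividing through by 1672/729 gives the monic gcd p**2 - 12p + 35.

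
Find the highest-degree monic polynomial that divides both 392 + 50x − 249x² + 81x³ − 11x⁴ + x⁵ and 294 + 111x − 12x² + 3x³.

Euclidean algorithm in ℚ[x]:
  x⁵ − 11x⁴ + 81x³ − 249x² + 50x + 392 = ((1/3)x² − (7/3)x + 16/3)(3x³ − 12x² + 111x + 294) + (−24x² + 144x − 1176)
  3x³ − 12x² + 111x + 294 = (−(1/8)x − 1/4)(−24x² + 144x − 1176) + (0)
Last nonzero remainder: −24x² + 144x − 1176. Dividing through by −24 gives the monic gcd x² − 6x + 49.

49 − 6x + x²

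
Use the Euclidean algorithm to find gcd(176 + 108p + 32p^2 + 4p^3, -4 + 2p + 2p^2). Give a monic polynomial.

1

By polynomial division,
  4p^3 + 32p^2 + 108p + 176 = (2p + 14)(2p^2 + 2p - 4) + (88p + 232)
  2p^2 + 2p - 4 = ((1/44)p - 9/242)(88p + 232) + (560/121)
  88p + 232 = ((1331/70)p + 3509/70)(560/121) + (0)
The last nonzero remainder is the constant 560/121, so the polynomials are coprime and gcd = 1.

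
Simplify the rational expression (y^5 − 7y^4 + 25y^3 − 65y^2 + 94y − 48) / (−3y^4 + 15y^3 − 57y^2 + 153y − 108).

(−y^3 + 3y^2 − 10y + 16)/(3y^2 − 3y + 36)

Euclidean algorithm in ℚ[y]:
  y^5 − 7y^4 + 25y^3 − 65y^2 + 94y − 48 = (−(1/3)y + 2/3)(−3y^4 + 15y^3 − 57y^2 + 153y − 108) + (−4y^3 + 24y^2 − 44y + 24)
  −3y^4 + 15y^3 − 57y^2 + 153y − 108 = ((3/4)y + 3/4)(−4y^3 + 24y^2 − 44y + 24) + (−42y^2 + 168y − 126)
  −4y^3 + 24y^2 − 44y + 24 = ((2/21)y − 4/21)(−42y^2 + 168y − 126) + (0)
Last nonzero remainder: −42y^2 + 168y − 126. Dividing through by −42 gives the monic gcd y^2 − 4y + 3.
Cancel y^2 − 4y + 3 from numerator and denominator to get the reduced form.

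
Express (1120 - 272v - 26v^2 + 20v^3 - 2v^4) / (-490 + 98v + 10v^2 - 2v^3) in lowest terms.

(80 - 8v - 3v^2 + v^3)/(-35 + 2v + v^2)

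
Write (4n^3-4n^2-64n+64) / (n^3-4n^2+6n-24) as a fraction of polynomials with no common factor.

Apply the Euclidean algorithm:
  4n^3-4n^2-64n+64 = (4)(n^3-4n^2+6n-24) + (12n^2-88n+160)
  n^3-4n^2+6n-24 = ((1/12)n+5/18)(12n^2-88n+160) + ((154/9)n-616/9)
  12n^2-88n+160 = ((54/77)n-180/77)((154/9)n-616/9) + (0)
Last nonzero remainder: (154/9)n-616/9. Dividing through by 154/9 gives the monic gcd n-4.
Cancel n-4 from numerator and denominator to get the reduced form.

(4n^2+12n-16)/(n^2+6)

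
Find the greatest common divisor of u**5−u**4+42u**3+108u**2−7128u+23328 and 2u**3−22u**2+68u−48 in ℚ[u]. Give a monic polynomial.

u**2−10u+24

Apply the Euclidean algorithm:
  u**5−u**4+42u**3+108u**2−7128u+23328 = ((1/2)u**2+5u+59)(2u**3−22u**2+68u−48) + (1090u**2−10900u+26160)
  2u**3−22u**2+68u−48 = ((1/545)u−1/545)(1090u**2−10900u+26160) + (0)
Last nonzero remainder: 1090u**2−10900u+26160. Dividing through by 1090 gives the monic gcd u**2−10u+24.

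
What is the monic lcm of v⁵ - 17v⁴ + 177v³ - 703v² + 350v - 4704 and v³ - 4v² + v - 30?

v⁶ - 22v⁵ + 262v⁴ - 1588v³ + 3865v² - 6454v + 23520

By polynomial division,
  v⁵ - 17v⁴ + 177v³ - 703v² + 350v - 4704 = (v² - 13v + 124)(v³ - 4v² + v - 30) + (-164v² - 164v - 984)
  v³ - 4v² + v - 30 = (-(1/164)v + 5/164)(-164v² - 164v - 984) + (0)
Last nonzero remainder: -164v² - 164v - 984. Dividing through by -164 gives the monic gcd v² + v + 6.
Then lcm(f, g) = f·g / gcd(f, g); expanding and making the result monic gives the answer.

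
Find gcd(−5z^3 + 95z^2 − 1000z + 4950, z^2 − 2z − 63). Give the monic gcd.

z − 9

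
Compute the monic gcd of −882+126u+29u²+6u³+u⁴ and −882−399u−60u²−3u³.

7+u

Euclidean algorithm in ℚ[u]:
  u⁴+6u³+29u²+126u−882 = (−(1/3)u+14/3)(−3u³−60u²−399u−882) + (176u²+1694u+3234)
  −3u³−60u²−399u−882 = (−(3/176)u−249/1408)(176u²+1694u+3234) + (−(2835/64)u−19845/64)
  176u²+1694u+3234 = (−(11264/2835)u−1408/135)(−(2835/64)u−19845/64) + (0)
Last nonzero remainder: −(2835/64)u−19845/64. Dividing through by −2835/64 gives the monic gcd u+7.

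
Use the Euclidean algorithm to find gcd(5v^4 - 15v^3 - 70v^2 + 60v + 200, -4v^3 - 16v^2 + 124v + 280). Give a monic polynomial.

v^2 - 3v - 10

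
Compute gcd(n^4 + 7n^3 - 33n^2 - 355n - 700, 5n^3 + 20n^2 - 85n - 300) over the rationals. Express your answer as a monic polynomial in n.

n + 5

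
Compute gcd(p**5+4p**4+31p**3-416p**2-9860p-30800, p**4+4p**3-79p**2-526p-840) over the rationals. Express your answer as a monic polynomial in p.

By polynomial division,
  p**5+4p**4+31p**3-416p**2-9860p-30800 = (p)(p**4+4p**3-79p**2-526p-840) + (110p**3+110p**2-9020p-30800)
  p**4+4p**3-79p**2-526p-840 = ((1/110)p+3/110)(110p**3+110p**2-9020p-30800) + (0)
Last nonzero remainder: 110p**3+110p**2-9020p-30800. Dividing through by 110 gives the monic gcd p**3+p**2-82p-280.

p**3+p**2-82p-280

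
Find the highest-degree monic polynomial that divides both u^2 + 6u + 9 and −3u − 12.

1

Repeated division with remainder:
  u^2 + 6u + 9 = (−(1/3)u − 2/3)(−3u − 12) + (1)
  −3u − 12 = (−3u − 12)(1) + (0)
The last nonzero remainder is the constant 1, so the polynomials are coprime and gcd = 1.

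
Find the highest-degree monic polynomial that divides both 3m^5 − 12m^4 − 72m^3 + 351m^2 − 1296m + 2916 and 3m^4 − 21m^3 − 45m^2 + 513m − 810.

By polynomial division,
  3m^5 − 12m^4 − 72m^3 + 351m^2 − 1296m + 2916 = (m + 3)(3m^4 − 21m^3 − 45m^2 + 513m − 810) + (36m^3 − 27m^2 − 2025m + 5346)
  3m^4 − 21m^3 − 45m^2 + 513m − 810 = ((1/12)m − 25/48)(36m^3 − 27m^2 − 2025m + 5346) + ((1755/16)m^2 − (15795/16)m + 15795/8)
  36m^3 − 27m^2 − 2025m + 5346 = ((64/195)m + 176/65)((1755/16)m^2 − (15795/16)m + 15795/8) + (0)
Last nonzero remainder: (1755/16)m^2 − (15795/16)m + 15795/8. Dividing through by 1755/16 gives the monic gcd m^2 − 9m + 18.

m^2 − 9m + 18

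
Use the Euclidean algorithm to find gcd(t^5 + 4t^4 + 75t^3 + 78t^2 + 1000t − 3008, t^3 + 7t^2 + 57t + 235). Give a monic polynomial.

By polynomial division,
  t^5 + 4t^4 + 75t^3 + 78t^2 + 1000t − 3008 = (t^2 − 3t + 39)(t^3 + 7t^2 + 57t + 235) + (−259t^2 − 518t − 12173)
  t^3 + 7t^2 + 57t + 235 = (−(1/259)t − 5/259)(−259t^2 − 518t − 12173) + (0)
Last nonzero remainder: −259t^2 − 518t − 12173. Dividing through by −259 gives the monic gcd t^2 + 2t + 47.

t^2 + 2t + 47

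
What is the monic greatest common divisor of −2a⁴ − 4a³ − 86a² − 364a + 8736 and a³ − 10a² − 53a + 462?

a − 6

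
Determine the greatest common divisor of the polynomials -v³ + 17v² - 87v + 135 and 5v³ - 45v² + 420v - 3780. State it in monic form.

Repeated division with remainder:
  -v³ + 17v² - 87v + 135 = (-1/5)(5v³ - 45v² + 420v - 3780) + (8v² - 3v - 621)
  5v³ - 45v² + 420v - 3780 = ((5/8)v - 345/64)(8v² - 3v - 621) + ((50685/64)v - 456165/64)
  8v² - 3v - 621 = ((512/50685)v + 1472/16895)((50685/64)v - 456165/64) + (0)
Last nonzero remainder: (50685/64)v - 456165/64. Dividing through by 50685/64 gives the monic gcd v - 9.

v - 9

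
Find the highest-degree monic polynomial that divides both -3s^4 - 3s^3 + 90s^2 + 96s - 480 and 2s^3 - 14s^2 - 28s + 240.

Repeated division with remainder:
  -3s^4 - 3s^3 + 90s^2 + 96s - 480 = (-(3/2)s - 12)(2s^3 - 14s^2 - 28s + 240) + (-120s^2 + 120s + 2400)
  2s^3 - 14s^2 - 28s + 240 = (-(1/60)s + 1/10)(-120s^2 + 120s + 2400) + (0)
Last nonzero remainder: -120s^2 + 120s + 2400. Dividing through by -120 gives the monic gcd s^2 - s - 20.

s^2 - s - 20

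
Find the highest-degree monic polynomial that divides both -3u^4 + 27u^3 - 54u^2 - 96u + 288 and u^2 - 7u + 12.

Euclidean algorithm in ℚ[u]:
  -3u^4 + 27u^3 - 54u^2 - 96u + 288 = (-3u^2 + 6u + 24)(u^2 - 7u + 12) + (0)
The last nonzero remainder u^2 - 7u + 12 is already monic.

u^2 - 7u + 12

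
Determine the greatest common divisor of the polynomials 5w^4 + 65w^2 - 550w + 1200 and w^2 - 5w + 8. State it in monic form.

By polynomial division,
  5w^4 + 65w^2 - 550w + 1200 = (5w^2 + 25w + 150)(w^2 - 5w + 8) + (0)
The last nonzero remainder w^2 - 5w + 8 is already monic.

w^2 - 5w + 8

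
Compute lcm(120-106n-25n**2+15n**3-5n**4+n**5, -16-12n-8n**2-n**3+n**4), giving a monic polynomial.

240-92n-36n**2-101n**3-20n**4+12n**5-4n**6+n**7

By polynomial division,
  n**5-5n**4+15n**3-25n**2-106n+120 = (n-4)(n**4-n**3-8n**2-12n-16) + (19n**3-45n**2-138n+56)
  n**4-n**3-8n**2-12n-16 = ((1/19)n+26/361)(19n**3-45n**2-138n+56) + ((904/361)n**2-(1808/361)n-7232/361)
  19n**3-45n**2-138n+56 = ((6859/904)n-2527/904)((904/361)n**2-(1808/361)n-7232/361) + (0)
Last nonzero remainder: (904/361)n**2-(1808/361)n-7232/361. Dividing through by 904/361 gives the monic gcd n**2-2n-8.
Then lcm(f, g) = f·g / gcd(f, g); expanding and making the result monic gives the answer.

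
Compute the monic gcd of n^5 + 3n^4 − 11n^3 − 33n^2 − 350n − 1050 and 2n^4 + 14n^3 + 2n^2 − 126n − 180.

n^2 + 8n + 15

Euclidean algorithm in ℚ[n]:
  n^5 + 3n^4 − 11n^3 − 33n^2 − 350n − 1050 = ((1/2)n − 2)(2n^4 + 14n^3 + 2n^2 − 126n − 180) + (16n^3 + 34n^2 − 512n − 1410)
  2n^4 + 14n^3 + 2n^2 − 126n − 180 = ((1/8)n + 39/64)(16n^3 + 34n^2 − 512n − 1410) + ((1449/32)n^2 + (1449/4)n + 21735/32)
  16n^3 + 34n^2 − 512n − 1410 = ((512/1449)n − 3008/1449)((1449/32)n^2 + (1449/4)n + 21735/32) + (0)
Last nonzero remainder: (1449/32)n^2 + (1449/4)n + 21735/32. Dividing through by 1449/32 gives the monic gcd n^2 + 8n + 15.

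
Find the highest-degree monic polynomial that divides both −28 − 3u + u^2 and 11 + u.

By polynomial division,
  u^2 − 3u − 28 = (u − 14)(u + 11) + (126)
  u + 11 = ((1/126)u + 11/126)(126) + (0)
The last nonzero remainder is the constant 126, so the polynomials are coprime and gcd = 1.

1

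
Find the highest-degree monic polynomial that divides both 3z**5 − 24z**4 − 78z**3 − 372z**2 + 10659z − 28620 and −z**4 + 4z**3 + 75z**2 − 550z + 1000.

Euclidean algorithm in ℚ[z]:
  3z**5 − 24z**4 − 78z**3 − 372z**2 + 10659z − 28620 = (−3z + 12)(−z**4 + 4z**3 + 75z**2 − 550z + 1000) + (99z**3 − 2922z**2 + 20259z − 40620)
  −z**4 + 4z**3 + 75z**2 − 550z + 1000 = (−(1/99)z − 842/3267)(99z**3 − 2922z**2 + 20259z − 40620) + (−(515584/1089)z**2 + (515584/121)z − 10311680/1089)
  99z**3 − 2922z**2 + 20259z − 40620 = (−(107811/515584)z + 2211759/515584)(−(515584/1089)z**2 + (515584/121)z − 10311680/1089) + (0)
Last nonzero remainder: −(515584/1089)z**2 + (515584/121)z − 10311680/1089. Dividing through by −515584/1089 gives the monic gcd z**2 − 9z + 20.

z**2 − 9z + 20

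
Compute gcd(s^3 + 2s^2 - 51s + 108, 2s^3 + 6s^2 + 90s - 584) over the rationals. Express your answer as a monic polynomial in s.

Repeated division with remainder:
  s^3 + 2s^2 - 51s + 108 = (1/2)(2s^3 + 6s^2 + 90s - 584) + (-s^2 - 96s + 400)
  2s^3 + 6s^2 + 90s - 584 = (-2s + 186)(-s^2 - 96s + 400) + (18746s - 74984)
  -s^2 - 96s + 400 = (-(1/18746)s - 50/9373)(18746s - 74984) + (0)
Last nonzero remainder: 18746s - 74984. Dividing through by 18746 gives the monic gcd s - 4.

s - 4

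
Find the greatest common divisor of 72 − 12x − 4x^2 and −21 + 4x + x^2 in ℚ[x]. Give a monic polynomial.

−3 + x

Euclidean algorithm in ℚ[x]:
  −4x^2 − 12x + 72 = (−4)(x^2 + 4x − 21) + (4x − 12)
  x^2 + 4x − 21 = ((1/4)x + 7/4)(4x − 12) + (0)
Last nonzero remainder: 4x − 12. Dividing through by 4 gives the monic gcd x − 3.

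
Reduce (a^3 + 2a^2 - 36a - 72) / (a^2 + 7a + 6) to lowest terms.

Euclidean algorithm in ℚ[a]:
  a^3 + 2a^2 - 36a - 72 = (a - 5)(a^2 + 7a + 6) + (-7a - 42)
  a^2 + 7a + 6 = (-(1/7)a - 1/7)(-7a - 42) + (0)
Last nonzero remainder: -7a - 42. Dividing through by -7 gives the monic gcd a + 6.
Cancel a + 6 from numerator and denominator to get the reduced form.

(a^2 - 4a - 12)/(a + 1)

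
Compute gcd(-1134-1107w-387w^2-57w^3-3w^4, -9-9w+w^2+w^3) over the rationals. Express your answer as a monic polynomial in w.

3+w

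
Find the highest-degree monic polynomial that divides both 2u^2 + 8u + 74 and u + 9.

Apply the Euclidean algorithm:
  2u^2 + 8u + 74 = (2u - 10)(u + 9) + (164)
  u + 9 = ((1/164)u + 9/164)(164) + (0)
The last nonzero remainder is the constant 164, so the polynomials are coprime and gcd = 1.

1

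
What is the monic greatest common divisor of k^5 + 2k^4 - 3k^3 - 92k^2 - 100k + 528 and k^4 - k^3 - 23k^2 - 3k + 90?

Repeated division with remainder:
  k^5 + 2k^4 - 3k^3 - 92k^2 - 100k + 528 = (k + 3)(k^4 - k^3 - 23k^2 - 3k + 90) + (23k^3 - 20k^2 - 181k + 258)
  k^4 - k^3 - 23k^2 - 3k + 90 = ((1/23)k - 3/529)(23k^3 - 20k^2 - 181k + 258) + (-(8064/529)k^2 - (8064/529)k + 48384/529)
  23k^3 - 20k^2 - 181k + 258 = (-(12167/8064)k + 22747/8064)(-(8064/529)k^2 - (8064/529)k + 48384/529) + (0)
Last nonzero remainder: -(8064/529)k^2 - (8064/529)k + 48384/529. Dividing through by -8064/529 gives the monic gcd k^2 + k - 6.

k^2 + k - 6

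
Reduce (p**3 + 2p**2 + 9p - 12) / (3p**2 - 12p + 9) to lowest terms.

(p**2 + 3p + 12)/(3p - 9)

Euclidean algorithm in ℚ[p]:
  p**3 + 2p**2 + 9p - 12 = ((1/3)p + 2)(3p**2 - 12p + 9) + (30p - 30)
  3p**2 - 12p + 9 = ((1/10)p - 3/10)(30p - 30) + (0)
Last nonzero remainder: 30p - 30. Dividing through by 30 gives the monic gcd p - 1.
Cancel p - 1 from numerator and denominator to get the reduced form.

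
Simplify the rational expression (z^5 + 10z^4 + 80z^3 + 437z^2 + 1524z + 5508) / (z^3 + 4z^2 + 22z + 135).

(z^3 + 11z^2 + 64z + 204)/(z + 5)

Euclidean algorithm in ℚ[z]:
  z^5 + 10z^4 + 80z^3 + 437z^2 + 1524z + 5508 = (z^2 + 6z + 34)(z^3 + 4z^2 + 22z + 135) + (34z^2 − 34z + 918)
  z^3 + 4z^2 + 22z + 135 = ((1/34)z + 5/34)(34z^2 − 34z + 918) + (0)
Last nonzero remainder: 34z^2 − 34z + 918. Dividing through by 34 gives the monic gcd z^2 − z + 27.
Cancel z^2 − z + 27 from numerator and denominator to get the reduced form.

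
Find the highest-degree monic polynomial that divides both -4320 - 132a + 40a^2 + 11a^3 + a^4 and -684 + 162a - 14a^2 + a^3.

-6 + a

Repeated division with remainder:
  a^4 + 11a^3 + 40a^2 - 132a - 4320 = (a + 25)(a^3 - 14a^2 + 162a - 684) + (228a^2 - 3498a + 12780)
  a^3 - 14a^2 + 162a - 684 = ((1/228)a + 17/2888)(228a^2 - 3498a + 12780) + ((182721/1444)a - 548163/722)
  228a^2 - 3498a + 12780 = ((109744/60907)a - 1025240/60907)((182721/1444)a - 548163/722) + (0)
Last nonzero remainder: (182721/1444)a - 548163/722. Dividing through by 182721/1444 gives the monic gcd a - 6.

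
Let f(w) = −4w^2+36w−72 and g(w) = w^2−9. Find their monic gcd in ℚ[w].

w−3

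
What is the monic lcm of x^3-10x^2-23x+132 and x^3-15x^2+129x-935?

x^5-14x^4+102x^3-626x^2-2483x+11220

By polynomial division,
  x^3-10x^2-23x+132 = (x^3-15x^2+129x-935) + (5x^2-152x+1067)
  x^3-15x^2+129x-935 = ((1/5)x+77/25)(5x^2-152x+1067) + ((9594/25)x-105534/25)
  5x^2-152x+1067 = ((125/9594)x-2425/9594)((9594/25)x-105534/25) + (0)
Last nonzero remainder: (9594/25)x-105534/25. Dividing through by 9594/25 gives the monic gcd x-11.
Then lcm(f, g) = f·g / gcd(f, g); expanding and making the result monic gives the answer.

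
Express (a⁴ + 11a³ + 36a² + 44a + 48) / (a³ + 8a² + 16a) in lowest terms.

Repeated division with remainder:
  a⁴ + 11a³ + 36a² + 44a + 48 = (a + 3)(a³ + 8a² + 16a) + (-4a² - 4a + 48)
  a³ + 8a² + 16a = (-(1/4)a - 7/4)(-4a² - 4a + 48) + (21a + 84)
  -4a² - 4a + 48 = (-(4/21)a + 4/7)(21a + 84) + (0)
Last nonzero remainder: 21a + 84. Dividing through by 21 gives the monic gcd a + 4.
Cancel a + 4 from numerator and denominator to get the reduced form.

(a³ + 7a² + 8a + 12)/(a² + 4a)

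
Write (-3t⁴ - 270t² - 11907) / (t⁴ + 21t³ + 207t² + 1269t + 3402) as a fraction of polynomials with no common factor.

Apply the Euclidean algorithm:
  -3t⁴ - 270t² - 11907 = (-3)(t⁴ + 21t³ + 207t² + 1269t + 3402) + (63t³ + 351t² + 3807t - 1701)
  t⁴ + 21t³ + 207t² + 1269t + 3402 = ((1/63)t + 12/49)(63t³ + 351t² + 3807t - 1701) + ((2970/49)t² + (17820/49)t + 26730/7)
  63t³ + 351t² + 3807t - 1701 = ((343/330)t - 49/110)((2970/49)t² + (17820/49)t + 26730/7) + (0)
Last nonzero remainder: (2970/49)t² + (17820/49)t + 26730/7. Dividing through by 2970/49 gives the monic gcd t² + 6t + 63.
Cancel t² + 6t + 63 from numerator and denominator to get the reduced form.

(-3t² + 18t - 189)/(t² + 15t + 54)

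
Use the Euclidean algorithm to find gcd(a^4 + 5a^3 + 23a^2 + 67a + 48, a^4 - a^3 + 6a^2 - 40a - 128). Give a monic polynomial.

a^2 + a + 16

Repeated division with remainder:
  a^4 + 5a^3 + 23a^2 + 67a + 48 = (a^4 - a^3 + 6a^2 - 40a - 128) + (6a^3 + 17a^2 + 107a + 176)
  a^4 - a^3 + 6a^2 - 40a - 128 = ((1/6)a - 23/36)(6a^3 + 17a^2 + 107a + 176) + (-(35/36)a^2 - (35/36)a - 140/9)
  6a^3 + 17a^2 + 107a + 176 = (-(216/35)a - 396/35)(-(35/36)a^2 - (35/36)a - 140/9) + (0)
Last nonzero remainder: -(35/36)a^2 - (35/36)a - 140/9. Dividing through by -35/36 gives the monic gcd a^2 + a + 16.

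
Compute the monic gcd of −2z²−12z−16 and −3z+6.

1

Repeated division with remainder:
  −2z²−12z−16 = ((2/3)z+16/3)(−3z+6) + (−48)
  −3z+6 = ((1/16)z−1/8)(−48) + (0)
The last nonzero remainder is the constant −48, so the polynomials are coprime and gcd = 1.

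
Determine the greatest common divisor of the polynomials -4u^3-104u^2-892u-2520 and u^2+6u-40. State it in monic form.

u+10

Repeated division with remainder:
  -4u^3-104u^2-892u-2520 = (-4u-80)(u^2+6u-40) + (-572u-5720)
  u^2+6u-40 = (-(1/572)u+1/143)(-572u-5720) + (0)
Last nonzero remainder: -572u-5720. Dividing through by -572 gives the monic gcd u+10.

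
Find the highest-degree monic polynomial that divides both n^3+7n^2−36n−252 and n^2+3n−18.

n+6

Apply the Euclidean algorithm:
  n^3+7n^2−36n−252 = (n+4)(n^2+3n−18) + (−30n−180)
  n^2+3n−18 = (−(1/30)n+1/10)(−30n−180) + (0)
Last nonzero remainder: −30n−180. Dividing through by −30 gives the monic gcd n+6.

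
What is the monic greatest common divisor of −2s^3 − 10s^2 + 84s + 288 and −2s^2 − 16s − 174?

Euclidean algorithm in ℚ[s]:
  −2s^3 − 10s^2 + 84s + 288 = (s − 3)(−2s^2 − 16s − 174) + (210s − 234)
  −2s^2 − 16s − 174 = (−(1/105)s − 319/3675)(210s − 234) + (−238032/1225)
  210s − 234 = (−(42875/39672)s + 15925/13224)(−238032/1225) + (0)
The last nonzero remainder is the constant −238032/1225, so the polynomials are coprime and gcd = 1.

1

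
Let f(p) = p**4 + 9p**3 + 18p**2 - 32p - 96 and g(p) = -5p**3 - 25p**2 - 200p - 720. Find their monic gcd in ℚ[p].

p + 4

Apply the Euclidean algorithm:
  p**4 + 9p**3 + 18p**2 - 32p - 96 = (-(1/5)p - 4/5)(-5p**3 - 25p**2 - 200p - 720) + (-42p**2 - 336p - 672)
  -5p**3 - 25p**2 - 200p - 720 = ((5/42)p - 5/14)(-42p**2 - 336p - 672) + (-240p - 960)
  -42p**2 - 336p - 672 = ((7/40)p + 7/10)(-240p - 960) + (0)
Last nonzero remainder: -240p - 960. Dividing through by -240 gives the monic gcd p + 4.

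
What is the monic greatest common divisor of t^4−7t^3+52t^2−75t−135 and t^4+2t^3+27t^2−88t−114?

t^2−2t−3

Repeated division with remainder:
  t^4−7t^3+52t^2−75t−135 = (t^4+2t^3+27t^2−88t−114) + (−9t^3+25t^2+13t−21)
  t^4+2t^3+27t^2−88t−114 = (−(1/9)t−43/81)(−9t^3+25t^2+13t−21) + ((3379/81)t^2−(6758/81)t−3379/27)
  −9t^3+25t^2+13t−21 = (−(729/3379)t+567/3379)((3379/81)t^2−(6758/81)t−3379/27) + (0)
Last nonzero remainder: (3379/81)t^2−(6758/81)t−3379/27. Dividing through by 3379/81 gives the monic gcd t^2−2t−3.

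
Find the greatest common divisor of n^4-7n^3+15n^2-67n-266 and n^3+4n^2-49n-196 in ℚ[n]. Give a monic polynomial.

n-7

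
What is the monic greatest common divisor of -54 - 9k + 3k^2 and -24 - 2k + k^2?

-6 + k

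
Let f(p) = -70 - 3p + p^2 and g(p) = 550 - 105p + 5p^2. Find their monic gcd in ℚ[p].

-10 + p

By polynomial division,
  p^2 - 3p - 70 = (1/5)(5p^2 - 105p + 550) + (18p - 180)
  5p^2 - 105p + 550 = ((5/18)p - 55/18)(18p - 180) + (0)
Last nonzero remainder: 18p - 180. Dividing through by 18 gives the monic gcd p - 10.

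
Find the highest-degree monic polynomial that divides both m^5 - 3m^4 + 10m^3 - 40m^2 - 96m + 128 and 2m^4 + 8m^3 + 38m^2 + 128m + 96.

By polynomial division,
  m^5 - 3m^4 + 10m^3 - 40m^2 - 96m + 128 = ((1/2)m - 7/2)(2m^4 + 8m^3 + 38m^2 + 128m + 96) + (19m^3 + 29m^2 + 304m + 464)
  2m^4 + 8m^3 + 38m^2 + 128m + 96 = ((2/19)m + 94/361)(19m^3 + 29m^2 + 304m + 464) + (-(560/361)m^2 - 8960/361)
  19m^3 + 29m^2 + 304m + 464 = (-(6859/560)m - 10469/560)(-(560/361)m^2 - 8960/361) + (0)
Last nonzero remainder: -(560/361)m^2 - 8960/361. Dividing through by -560/361 gives the monic gcd m^2 + 16.

m^2 + 16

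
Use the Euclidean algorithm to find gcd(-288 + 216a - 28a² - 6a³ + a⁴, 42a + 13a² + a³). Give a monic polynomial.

6 + a

Apply the Euclidean algorithm:
  a⁴ - 6a³ - 28a² + 216a - 288 = (a - 19)(a³ + 13a² + 42a) + (177a² + 1014a - 288)
  a³ + 13a² + 42a = ((1/177)a + 143/3481)(177a² + 1014a - 288) + ((6864/3481)a + 41184/3481)
  177a² + 1014a - 288 = ((205379/2288)a - 3481/143)((6864/3481)a + 41184/3481) + (0)
Last nonzero remainder: (6864/3481)a + 41184/3481. Dividing through by 6864/3481 gives the monic gcd a + 6.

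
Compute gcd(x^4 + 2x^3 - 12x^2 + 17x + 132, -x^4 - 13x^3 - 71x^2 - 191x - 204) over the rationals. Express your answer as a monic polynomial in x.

x^2 + 7x + 12

By polynomial division,
  x^4 + 2x^3 - 12x^2 + 17x + 132 = (-1)(-x^4 - 13x^3 - 71x^2 - 191x - 204) + (-11x^3 - 83x^2 - 174x - 72)
  -x^4 - 13x^3 - 71x^2 - 191x - 204 = ((1/11)x + 60/121)(-11x^3 - 83x^2 - 174x - 72) + (-(1697/121)x^2 - (11879/121)x - 20364/121)
  -11x^3 - 83x^2 - 174x - 72 = ((1331/1697)x + 726/1697)(-(1697/121)x^2 - (11879/121)x - 20364/121) + (0)
Last nonzero remainder: -(1697/121)x^2 - (11879/121)x - 20364/121. Dividing through by -1697/121 gives the monic gcd x^2 + 7x + 12.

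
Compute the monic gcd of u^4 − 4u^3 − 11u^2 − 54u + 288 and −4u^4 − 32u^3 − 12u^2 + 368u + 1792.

u^2 + 5u + 16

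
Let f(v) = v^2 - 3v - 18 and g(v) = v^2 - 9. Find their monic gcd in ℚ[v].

v + 3

Apply the Euclidean algorithm:
  v^2 - 3v - 18 = (v^2 - 9) + (-3v - 9)
  v^2 - 9 = (-(1/3)v + 1)(-3v - 9) + (0)
Last nonzero remainder: -3v - 9. Dividing through by -3 gives the monic gcd v + 3.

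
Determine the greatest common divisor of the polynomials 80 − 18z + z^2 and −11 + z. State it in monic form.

Euclidean algorithm in ℚ[z]:
  z^2 − 18z + 80 = (z − 7)(z − 11) + (3)
  z − 11 = ((1/3)z − 11/3)(3) + (0)
The last nonzero remainder is the constant 3, so the polynomials are coprime and gcd = 1.

1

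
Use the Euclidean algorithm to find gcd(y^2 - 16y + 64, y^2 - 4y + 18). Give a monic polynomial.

By polynomial division,
  y^2 - 16y + 64 = (y^2 - 4y + 18) + (-12y + 46)
  y^2 - 4y + 18 = (-(1/12)y + 1/72)(-12y + 46) + (625/36)
  -12y + 46 = (-(432/625)y + 1656/625)(625/36) + (0)
The last nonzero remainder is the constant 625/36, so the polynomials are coprime and gcd = 1.

1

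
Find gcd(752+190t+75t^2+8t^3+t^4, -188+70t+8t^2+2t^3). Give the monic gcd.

Euclidean algorithm in ℚ[t]:
  t^4+8t^3+75t^2+190t+752 = ((1/2)t+2)(2t^3+8t^2+70t-188) + (24t^2+144t+1128)
  2t^3+8t^2+70t-188 = ((1/12)t-1/6)(24t^2+144t+1128) + (0)
Last nonzero remainder: 24t^2+144t+1128. Dividing through by 24 gives the monic gcd t^2+6t+47.

47+6t+t^2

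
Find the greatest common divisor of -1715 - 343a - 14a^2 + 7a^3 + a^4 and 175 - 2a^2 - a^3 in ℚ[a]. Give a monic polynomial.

Repeated division with remainder:
  a^4 + 7a^3 - 14a^2 - 343a - 1715 = (-a - 5)(-a^3 - 2a^2 + 175) + (-24a^2 - 168a - 840)
  -a^3 - 2a^2 + 175 = ((1/24)a - 5/24)(-24a^2 - 168a - 840) + (0)
Last nonzero remainder: -24a^2 - 168a - 840. Dividing through by -24 gives the monic gcd a^2 + 7a + 35.

35 + 7a + a^2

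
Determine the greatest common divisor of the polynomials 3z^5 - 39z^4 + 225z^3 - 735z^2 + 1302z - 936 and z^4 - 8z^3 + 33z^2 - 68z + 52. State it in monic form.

By polynomial division,
  3z^5 - 39z^4 + 225z^3 - 735z^2 + 1302z - 936 = (3z - 15)(z^4 - 8z^3 + 33z^2 - 68z + 52) + (6z^3 - 36z^2 + 126z - 156)
  z^4 - 8z^3 + 33z^2 - 68z + 52 = ((1/6)z - 1/3)(6z^3 - 36z^2 + 126z - 156) + (0)
Last nonzero remainder: 6z^3 - 36z^2 + 126z - 156. Dividing through by 6 gives the monic gcd z^3 - 6z^2 + 21z - 26.

z^3 - 6z^2 + 21z - 26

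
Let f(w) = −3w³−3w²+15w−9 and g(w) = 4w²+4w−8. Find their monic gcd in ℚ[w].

Repeated division with remainder:
  −3w³−3w²+15w−9 = (−(3/4)w)(4w²+4w−8) + (9w−9)
  4w²+4w−8 = ((4/9)w+8/9)(9w−9) + (0)
Last nonzero remainder: 9w−9. Dividing through by 9 gives the monic gcd w−1.

w−1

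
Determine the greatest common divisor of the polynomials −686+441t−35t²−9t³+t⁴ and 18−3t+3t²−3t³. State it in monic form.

−2+t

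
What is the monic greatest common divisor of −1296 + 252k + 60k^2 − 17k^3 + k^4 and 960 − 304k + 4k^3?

Euclidean algorithm in ℚ[k]:
  k^4 − 17k^3 + 60k^2 + 252k − 1296 = ((1/4)k − 17/4)(4k^3 − 304k + 960) + (136k^2 − 1280k + 2784)
  4k^3 − 304k + 960 = ((1/34)k + 80/289)(136k^2 − 1280k + 2784) + (−(9120/289)k + 54720/289)
  136k^2 − 1280k + 2784 = (−(4913/1140)k + 8381/570)(−(9120/289)k + 54720/289) + (0)
Last nonzero remainder: −(9120/289)k + 54720/289. Dividing through by −9120/289 gives the monic gcd k − 6.

−6 + k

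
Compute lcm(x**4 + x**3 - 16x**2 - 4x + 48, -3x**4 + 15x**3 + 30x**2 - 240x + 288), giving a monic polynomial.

x**5 - 3x**4 - 20x**3 + 60x**2 + 64x - 192

Repeated division with remainder:
  x**4 + x**3 - 16x**2 - 4x + 48 = (-1/3)(-3x**4 + 15x**3 + 30x**2 - 240x + 288) + (6x**3 - 6x**2 - 84x + 144)
  -3x**4 + 15x**3 + 30x**2 - 240x + 288 = (-(1/2)x + 2)(6x**3 - 6x**2 - 84x + 144) + (0)
Last nonzero remainder: 6x**3 - 6x**2 - 84x + 144. Dividing through by 6 gives the monic gcd x**3 - x**2 - 14x + 24.
Then lcm(f, g) = f·g / gcd(f, g); expanding and making the result monic gives the answer.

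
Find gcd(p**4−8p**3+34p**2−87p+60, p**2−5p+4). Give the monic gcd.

p**2−5p+4

Repeated division with remainder:
  p**4−8p**3+34p**2−87p+60 = (p**2−3p+15)(p**2−5p+4) + (0)
The last nonzero remainder p**2−5p+4 is already monic.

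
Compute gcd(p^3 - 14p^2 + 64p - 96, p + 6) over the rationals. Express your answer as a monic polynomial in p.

1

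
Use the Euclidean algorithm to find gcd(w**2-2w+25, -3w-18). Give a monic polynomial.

By polynomial division,
  w**2-2w+25 = (-(1/3)w+8/3)(-3w-18) + (73)
  -3w-18 = (-(3/73)w-18/73)(73) + (0)
The last nonzero remainder is the constant 73, so the polynomials are coprime and gcd = 1.

1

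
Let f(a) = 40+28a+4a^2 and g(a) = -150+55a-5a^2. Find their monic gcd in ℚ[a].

Repeated division with remainder:
  4a^2+28a+40 = (-4/5)(-5a^2+55a-150) + (72a-80)
  -5a^2+55a-150 = (-(5/72)a+445/648)(72a-80) + (-7700/81)
  72a-80 = (-(1458/1925)a+324/385)(-7700/81) + (0)
The last nonzero remainder is the constant -7700/81, so the polynomials are coprime and gcd = 1.

1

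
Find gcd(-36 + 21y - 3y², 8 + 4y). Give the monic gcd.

By polynomial division,
  -3y² + 21y - 36 = (-(3/4)y + 27/4)(4y + 8) + (-90)
  4y + 8 = (-(2/45)y - 4/45)(-90) + (0)
The last nonzero remainder is the constant -90, so the polynomials are coprime and gcd = 1.

1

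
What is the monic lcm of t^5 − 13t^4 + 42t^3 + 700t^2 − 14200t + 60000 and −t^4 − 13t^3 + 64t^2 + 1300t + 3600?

t^7 − 91t^5 + 778t^4 − 3588t^3 − 99400t^2 + 268800t + 2160000

Repeated division with remainder:
  t^5 − 13t^4 + 42t^3 + 700t^2 − 14200t + 60000 = (−t + 26)(−t^4 − 13t^3 + 64t^2 + 1300t + 3600) + (444t^3 + 336t^2 − 44400t − 33600)
  −t^4 − 13t^3 + 64t^2 + 1300t + 3600 = (−(1/444)t − 151/5476)(444t^3 + 336t^2 − 44400t − 33600) + (−(36600/1369)t^2 + 3660000/1369)
  444t^3 + 336t^2 − 44400t − 33600 = (−(50653/3050)t − 19166/1525)(−(36600/1369)t^2 + 3660000/1369) + (0)
Last nonzero remainder: −(36600/1369)t^2 + 3660000/1369. Dividing through by −36600/1369 gives the monic gcd t^2 − 100.
Then lcm(f, g) = f·g / gcd(f, g); expanding and making the result monic gives the answer.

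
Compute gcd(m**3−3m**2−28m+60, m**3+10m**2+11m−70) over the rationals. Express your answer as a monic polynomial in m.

By polynomial division,
  m**3−3m**2−28m+60 = (m**3+10m**2+11m−70) + (−13m**2−39m+130)
  m**3+10m**2+11m−70 = (−(1/13)m−7/13)(−13m**2−39m+130) + (0)
Last nonzero remainder: −13m**2−39m+130. Dividing through by −13 gives the monic gcd m**2+3m−10.

m**2+3m−10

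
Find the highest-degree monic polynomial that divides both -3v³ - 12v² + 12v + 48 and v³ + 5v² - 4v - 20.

Euclidean algorithm in ℚ[v]:
  -3v³ - 12v² + 12v + 48 = (-3)(v³ + 5v² - 4v - 20) + (3v² - 12)
  v³ + 5v² - 4v - 20 = ((1/3)v + 5/3)(3v² - 12) + (0)
Last nonzero remainder: 3v² - 12. Dividing through by 3 gives the monic gcd v² - 4.

v² - 4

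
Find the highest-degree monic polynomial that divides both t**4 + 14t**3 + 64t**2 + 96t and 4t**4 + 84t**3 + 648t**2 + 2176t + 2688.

By polynomial division,
  t**4 + 14t**3 + 64t**2 + 96t = (1/4)(4t**4 + 84t**3 + 648t**2 + 2176t + 2688) + (−7t**3 − 98t**2 − 448t − 672)
  4t**4 + 84t**3 + 648t**2 + 2176t + 2688 = (−(4/7)t − 4)(−7t**3 − 98t**2 − 448t − 672) + (0)
Last nonzero remainder: −7t**3 − 98t**2 − 448t − 672. Dividing through by −7 gives the monic gcd t**3 + 14t**2 + 64t + 96.

t**3 + 14t**2 + 64t + 96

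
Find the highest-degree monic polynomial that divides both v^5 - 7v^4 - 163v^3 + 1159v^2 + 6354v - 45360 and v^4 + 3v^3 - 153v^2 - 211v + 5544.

Euclidean algorithm in ℚ[v]:
  v^5 - 7v^4 - 163v^3 + 1159v^2 + 6354v - 45360 = (v - 10)(v^4 + 3v^3 - 153v^2 - 211v + 5544) + (20v^3 - 160v^2 - 1300v + 10080)
  v^4 + 3v^3 - 153v^2 - 211v + 5544 = ((1/20)v + 11/20)(20v^3 - 160v^2 - 1300v + 10080) + (0)
Last nonzero remainder: 20v^3 - 160v^2 - 1300v + 10080. Dividing through by 20 gives the monic gcd v^3 - 8v^2 - 65v + 504.

v^3 - 8v^2 - 65v + 504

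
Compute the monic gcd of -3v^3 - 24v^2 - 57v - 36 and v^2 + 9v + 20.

v + 4

By polynomial division,
  -3v^3 - 24v^2 - 57v - 36 = (-3v + 3)(v^2 + 9v + 20) + (-24v - 96)
  v^2 + 9v + 20 = (-(1/24)v - 5/24)(-24v - 96) + (0)
Last nonzero remainder: -24v - 96. Dividing through by -24 gives the monic gcd v + 4.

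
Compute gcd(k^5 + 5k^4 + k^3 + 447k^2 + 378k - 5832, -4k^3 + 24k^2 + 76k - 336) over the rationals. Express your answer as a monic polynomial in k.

k^2 + k - 12

Euclidean algorithm in ℚ[k]:
  k^5 + 5k^4 + k^3 + 447k^2 + 378k - 5832 = (-(1/4)k^2 - (11/4)k - 43/2)(-4k^3 + 24k^2 + 76k - 336) + (1088k^2 + 1088k - 13056)
  -4k^3 + 24k^2 + 76k - 336 = (-(1/272)k + 7/272)(1088k^2 + 1088k - 13056) + (0)
Last nonzero remainder: 1088k^2 + 1088k - 13056. Dividing through by 1088 gives the monic gcd k^2 + k - 12.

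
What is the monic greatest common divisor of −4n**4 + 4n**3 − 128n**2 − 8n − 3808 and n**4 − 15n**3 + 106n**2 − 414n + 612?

n**2 − 6n + 34

Apply the Euclidean algorithm:
  −4n**4 + 4n**3 − 128n**2 − 8n − 3808 = (−4)(n**4 − 15n**3 + 106n**2 − 414n + 612) + (−56n**3 + 296n**2 − 1664n − 1360)
  n**4 − 15n**3 + 106n**2 − 414n + 612 = (−(1/56)n + 17/98)(−56n**3 + 296n**2 − 1664n − 1360) + ((1222/49)n**2 − (7332/49)n + 41548/49)
  −56n**3 + 296n**2 − 1664n − 1360 = (−(1372/611)n − 980/611)((1222/49)n**2 − (7332/49)n + 41548/49) + (0)
Last nonzero remainder: (1222/49)n**2 − (7332/49)n + 41548/49. Dividing through by 1222/49 gives the monic gcd n**2 − 6n + 34.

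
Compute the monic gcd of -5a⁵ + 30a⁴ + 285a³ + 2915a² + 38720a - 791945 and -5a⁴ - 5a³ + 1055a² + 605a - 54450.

a² - 121

Apply the Euclidean algorithm:
  -5a⁵ + 30a⁴ + 285a³ + 2915a² + 38720a - 791945 = (a - 7)(-5a⁴ - 5a³ + 1055a² + 605a - 54450) + (-805a³ + 9695a² + 97405a - 1173095)
  -5a⁴ - 5a³ + 1055a² + 605a - 54450 = ((1/161)a + 300/3703)(-805a³ + 9695a² + 97405a - 1173095) + (-(177450/529)a² + 21471450/529)
  -805a³ + 9695a² + 97405a - 1173095 = ((12167/5070)a - 146533/5070)(-(177450/529)a² + 21471450/529) + (0)
Last nonzero remainder: -(177450/529)a² + 21471450/529. Dividing through by -177450/529 gives the monic gcd a² - 121.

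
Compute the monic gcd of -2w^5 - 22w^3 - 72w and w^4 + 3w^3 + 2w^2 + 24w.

w^3 - w^2 + 6w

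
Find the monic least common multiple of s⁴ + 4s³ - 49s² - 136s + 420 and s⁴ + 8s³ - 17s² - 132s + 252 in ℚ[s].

s⁶ + 7s⁵ - 55s⁴ - 355s³ + 894s² + 3708s - 7560

By polynomial division,
  s⁴ + 4s³ - 49s² - 136s + 420 = (s⁴ + 8s³ - 17s² - 132s + 252) + (-4s³ - 32s² - 4s + 168)
  s⁴ + 8s³ - 17s² - 132s + 252 = (-(1/4)s)(-4s³ - 32s² - 4s + 168) + (-18s² - 90s + 252)
  -4s³ - 32s² - 4s + 168 = ((2/9)s + 2/3)(-18s² - 90s + 252) + (0)
Last nonzero remainder: -18s² - 90s + 252. Dividing through by -18 gives the monic gcd s² + 5s - 14.
Then lcm(f, g) = f·g / gcd(f, g); expanding and making the result monic gives the answer.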